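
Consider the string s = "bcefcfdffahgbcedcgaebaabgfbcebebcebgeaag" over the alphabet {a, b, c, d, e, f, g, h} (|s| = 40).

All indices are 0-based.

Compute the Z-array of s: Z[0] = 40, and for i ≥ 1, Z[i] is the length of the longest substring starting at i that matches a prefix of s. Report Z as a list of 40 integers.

[40, 0, 0, 0, 0, 0, 0, 0, 0, 0, 0, 0, 3, 0, 0, 0, 0, 0, 0, 0, 1, 0, 0, 1, 0, 0, 3, 0, 0, 1, 0, 3, 0, 0, 1, 0, 0, 0, 0, 0]

Z[0]=40
i=1: fresh scan; Z[1]=0
i=2: fresh scan; Z[2]=0
i=3: fresh scan; Z[3]=0
i=4: fresh scan; Z[4]=0
i=5: fresh scan; Z[5]=0
i=6: fresh scan; Z[6]=0
i=7: fresh scan; Z[7]=0
i=8: fresh scan; Z[8]=0
i=9: fresh scan; Z[9]=0
i=10: fresh scan; Z[10]=0
i=11: fresh scan; Z[11]=0
i=12: fresh scan; Z[12]=3 scan→box=[12,15)
i=13: min(r-i=2, Z[1]=0)=0; Z[13]=0
i=14: min(r-i=1, Z[2]=0)=0; Z[14]=0
i=15: fresh scan; Z[15]=0
i=16: fresh scan; Z[16]=0
i=17: fresh scan; Z[17]=0
i=18: fresh scan; Z[18]=0
i=19: fresh scan; Z[19]=0
i=20: fresh scan; Z[20]=1 scan→box=[20,21)
i=21: fresh scan; Z[21]=0
i=22: fresh scan; Z[22]=0
i=23: fresh scan; Z[23]=1 scan→box=[23,24)
i=24: fresh scan; Z[24]=0
i=25: fresh scan; Z[25]=0
i=26: fresh scan; Z[26]=3 scan→box=[26,29)
i=27: min(r-i=2, Z[1]=0)=0; Z[27]=0
i=28: min(r-i=1, Z[2]=0)=0; Z[28]=0
i=29: fresh scan; Z[29]=1 scan→box=[29,30)
i=30: fresh scan; Z[30]=0
i=31: fresh scan; Z[31]=3 scan→box=[31,34)
i=32: min(r-i=2, Z[1]=0)=0; Z[32]=0
i=33: min(r-i=1, Z[2]=0)=0; Z[33]=0
i=34: fresh scan; Z[34]=1 scan→box=[34,35)
i=35: fresh scan; Z[35]=0
i=36: fresh scan; Z[36]=0
i=37: fresh scan; Z[37]=0
i=38: fresh scan; Z[38]=0
i=39: fresh scan; Z[39]=0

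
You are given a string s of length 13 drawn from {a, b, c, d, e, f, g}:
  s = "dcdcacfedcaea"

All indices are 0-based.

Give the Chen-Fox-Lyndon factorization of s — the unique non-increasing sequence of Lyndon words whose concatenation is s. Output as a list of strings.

emit factor 1: 'd' (i=0, period=1)
emit factor 2: 'cd' (i=1, period=2)
emit factor 3: 'c' (i=3, period=1)
emit factor 4: 'acfedcae' (i=4, period=8)
emit factor 5: 'a' (i=12, period=1)

["d", "cd", "c", "acfedcae", "a"]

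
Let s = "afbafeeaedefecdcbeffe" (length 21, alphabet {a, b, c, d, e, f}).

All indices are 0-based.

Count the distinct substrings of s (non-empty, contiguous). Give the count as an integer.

212

sorted suffixes:
  #0 SA[0]=7  'aedefecdcbeffe'
  #1 SA[1]=0  'afbafeeaedefecdcbeffe'
  #2 SA[2]=3  'afeeaedefecdcbeffe'
  #3 SA[3]=2  'bafeeaedefecdcbeffe'
  #4 SA[4]=16  'beffe'
  #5 SA[5]=15  'cbeffe'
  #6 SA[6]=13  'cdcbeffe'
  #7 SA[7]=14  'dcbeffe'
  #8 SA[8]=9  'defecdcbeffe'
  #9 SA[9]=20  'e'
  #10 SA[10]=6  'eaedefecdcbeffe'
  #11 SA[11]=12  'ecdcbeffe'
  #12 SA[12]=8  'edefecdcbeffe'
  #13 SA[13]=5  'eeaedefecdcbeffe'
  #14 SA[14]=10  'efecdcbeffe'
  #15 SA[15]=17  'effe'
  #16 SA[16]=1  'fbafeeaedefecdcbeffe'
  #17 SA[17]=19  'fe'
  #18 SA[18]=11  'fecdcbeffe'
  #19 SA[19]=4  'feeaedefecdcbeffe'
  #20 SA[20]=18  'ffe'

SA = [7, 0, 3, 2, 16, 15, 13, 14, 9, 20, 6, 12, 8, 5, 10, 17, 1, 19, 11, 4, 18]
i: (SA[i-1],SA[i]) lcp shared
  1: (7,0) 1 'a'
  2: (0,3) 2 'af'
  3: (3,2) 0 ''
  4: (2,16) 1 'b'
  5: (16,15) 0 ''
  6: (15,13) 1 'c'
  7: (13,14) 0 ''
  8: (14,9) 1 'd'
  9: (9,20) 0 ''
  10: (20,6) 1 'e'
  11: (6,12) 1 'e'
  12: (12,8) 1 'e'
  13: (8,5) 1 'e'
  14: (5,10) 1 'e'
  15: (10,17) 2 'ef'
  16: (17,1) 0 ''
  17: (1,19) 1 'f'
  18: (19,11) 2 'fe'
  19: (11,4) 2 'fe'
  20: (4,18) 1 'f'

n(n+1)/2 = 21·22/2 = 231
Σ LCP = 0 + 1 + 2 + 0 + 1 + 0 + 1 + 0 + 1 + 0 + 1 + 1 + 1 + 1 + 1 + 2 + 0 + 1 + 2 + 2 + 1 = 19
distinct = 231 − 19 = 212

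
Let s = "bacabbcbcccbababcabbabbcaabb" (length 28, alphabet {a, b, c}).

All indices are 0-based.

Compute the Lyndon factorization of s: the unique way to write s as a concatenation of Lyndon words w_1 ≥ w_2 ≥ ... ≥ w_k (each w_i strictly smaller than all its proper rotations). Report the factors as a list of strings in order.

emit factor 1: 'b' (i=0, period=1)
emit factor 2: 'ac' (i=1, period=2)
emit factor 3: 'abbcbcccb' (i=3, period=9)
emit factor 4: 'ababcabbabbc' (i=12, period=12)
emit factor 5: 'aabb' (i=24, period=4)

["b", "ac", "abbcbcccb", "ababcabbabbc", "aabb"]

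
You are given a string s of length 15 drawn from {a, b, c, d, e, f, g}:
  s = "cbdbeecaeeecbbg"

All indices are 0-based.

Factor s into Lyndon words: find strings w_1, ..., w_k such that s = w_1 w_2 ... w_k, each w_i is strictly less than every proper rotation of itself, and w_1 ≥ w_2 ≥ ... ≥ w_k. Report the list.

["c", "bdbeec", "aeeecbbg"]

emit factor 1: 'c' (i=0, period=1)
emit factor 2: 'bdbeec' (i=1, period=6)
emit factor 3: 'aeeecbbg' (i=7, period=8)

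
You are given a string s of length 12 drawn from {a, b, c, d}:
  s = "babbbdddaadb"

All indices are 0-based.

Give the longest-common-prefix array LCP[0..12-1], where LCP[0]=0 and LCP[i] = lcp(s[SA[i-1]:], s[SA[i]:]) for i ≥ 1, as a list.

sorted suffixes:
  #0 SA[0]=8  'aadb'
  #1 SA[1]=1  'abbbdddaadb'
  #2 SA[2]=9  'adb'
  #3 SA[3]=11  'b'
  #4 SA[4]=0  'babbbdddaadb'
  #5 SA[5]=2  'bbbdddaadb'
  #6 SA[6]=3  'bbdddaadb'
  #7 SA[7]=4  'bdddaadb'
  #8 SA[8]=7  'daadb'
  #9 SA[9]=10  'db'
  #10 SA[10]=6  'ddaadb'
  #11 SA[11]=5  'dddaadb'

SA = [8, 1, 9, 11, 0, 2, 3, 4, 7, 10, 6, 5]
[i] adj suffixes → lcp
  [1] 8/1 → 1 ('a')
  [2] 1/9 → 1 ('a')
  [3] 9/11 → 0 ('')
  [4] 11/0 → 1 ('b')
  [5] 0/2 → 1 ('b')
  [6] 2/3 → 2 ('bb')
  [7] 3/4 → 1 ('b')
  [8] 4/7 → 0 ('')
  [9] 7/10 → 1 ('d')
  [10] 10/6 → 1 ('d')
  [11] 6/5 → 2 ('dd')

[0, 1, 1, 0, 1, 1, 2, 1, 0, 1, 1, 2]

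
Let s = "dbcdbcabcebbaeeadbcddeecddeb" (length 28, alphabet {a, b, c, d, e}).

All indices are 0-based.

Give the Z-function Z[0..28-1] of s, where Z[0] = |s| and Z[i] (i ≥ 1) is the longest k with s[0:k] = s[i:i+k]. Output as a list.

Z[0]=28
i=1: outside box; Z[1]=0
i=2: outside box; Z[2]=0
i=3: outside box; Z[3]=3 grow→box=[3,6)
i=4: min(r-i=2, Z[1]=0)=0; Z[4]=0
i=5: min(r-i=1, Z[2]=0)=0; Z[5]=0
i=6: outside box; Z[6]=0
i=7: outside box; Z[7]=0
i=8: outside box; Z[8]=0
i=9: outside box; Z[9]=0
i=10: outside box; Z[10]=0
i=11: outside box; Z[11]=0
i=12: outside box; Z[12]=0
i=13: outside box; Z[13]=0
i=14: outside box; Z[14]=0
i=15: outside box; Z[15]=0
i=16: outside box; Z[16]=4 grow→box=[16,20)
i=17: min(r-i=3, Z[1]=0)=0; Z[17]=0
i=18: min(r-i=2, Z[2]=0)=0; Z[18]=0
i=19: min(r-i=1, Z[3]=3)=1; Z[19]=1
i=20: outside box; Z[20]=1 grow→box=[20,21)
i=21: outside box; Z[21]=0
i=22: outside box; Z[22]=0
i=23: outside box; Z[23]=0
i=24: outside box; Z[24]=1 grow→box=[24,25)
i=25: outside box; Z[25]=1 grow→box=[25,26)
i=26: outside box; Z[26]=0
i=27: outside box; Z[27]=0

[28, 0, 0, 3, 0, 0, 0, 0, 0, 0, 0, 0, 0, 0, 0, 0, 4, 0, 0, 1, 1, 0, 0, 0, 1, 1, 0, 0]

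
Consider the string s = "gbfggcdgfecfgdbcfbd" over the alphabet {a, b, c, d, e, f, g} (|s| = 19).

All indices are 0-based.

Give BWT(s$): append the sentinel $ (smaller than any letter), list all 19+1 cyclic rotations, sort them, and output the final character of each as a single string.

rank  rotation              last
    0  $gbfggcdgfecfgdbcfbd  d
    1  bcfbd$gbfggcdgfecfgd  d
    2  bd$gbfggcdgfecfgdbcf  f
    3  bfggcdgfecfgdbcfbd$g  g
    4  cdgfecfgdbcfbd$gbfgg  g
    5  cfbd$gbfggcdgfecfgdb  b
    6  cfgdbcfbd$gbfggcdgfe  e
    7  d$gbfggcdgfecfgdbcfb  b
    8  dbcfbd$gbfggcdgfecfg  g
    9  dgfecfgdbcfbd$gbfggc  c
   10  ecfgdbcfbd$gbfggcdgf  f
   11  fbd$gbfggcdgfecfgdbc  c
   12  fecfgdbcfbd$gbfggcdg  g
   13  fgdbcfbd$gbfggcdgfec  c
   14  fggcdgfecfgdbcfbd$gb  b
   15  gbfggcdgfecfgdbcfbd$  $
   16  gcdgfecfgdbcfbd$gbfg  g
   17  gdbcfbd$gbfggcdgfecf  f
   18  gfecfgdbcfbd$gbfggcd  d
   19  ggcdgfecfgdbcfbd$gbf  f

ddfggbebgcfcgcb$gfdf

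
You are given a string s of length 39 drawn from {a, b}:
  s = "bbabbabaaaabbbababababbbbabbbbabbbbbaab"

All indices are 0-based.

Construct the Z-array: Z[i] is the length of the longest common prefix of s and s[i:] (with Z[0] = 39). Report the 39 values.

Z[0]=39
i=1: outside box; Z[1]=1 scan→box=[1,2)
i=2: outside box; Z[2]=0
i=3: outside box; Z[3]=4 scan→box=[3,7)
i=4: min(r-i=3, Z[1]=1)=1; Z[4]=1
i=5: min(r-i=2, Z[2]=0)=0; Z[5]=0
i=6: min(r-i=1, Z[3]=4)=1; Z[6]=1
i=7: outside box; Z[7]=0
i=8: outside box; Z[8]=0
i=9: outside box; Z[9]=0
i=10: outside box; Z[10]=0
i=11: outside box; Z[11]=2 scan→box=[11,13)
i=12: min(r-i=1, Z[1]=1)=1; Z[12]=4 scan→box=[12,16)
i=13: min(r-i=3, Z[1]=1)=1; Z[13]=1
i=14: min(r-i=2, Z[2]=0)=0; Z[14]=0
i=15: min(r-i=1, Z[3]=4)=1; Z[15]=1
i=16: outside box; Z[16]=0
i=17: outside box; Z[17]=1 scan→box=[17,18)
i=18: outside box; Z[18]=0
i=19: outside box; Z[19]=1 scan→box=[19,20)
i=20: outside box; Z[20]=0
i=21: outside box; Z[21]=2 scan→box=[21,23)
i=22: min(r-i=1, Z[1]=1)=1; Z[22]=2 scan→box=[22,24)
i=23: min(r-i=1, Z[1]=1)=1; Z[23]=5 scan→box=[23,28)
i=24: min(r-i=4, Z[1]=1)=1; Z[24]=1
i=25: min(r-i=3, Z[2]=0)=0; Z[25]=0
i=26: min(r-i=2, Z[3]=4)=2; Z[26]=2
i=27: min(r-i=1, Z[4]=1)=1; Z[27]=2 scan→box=[27,29)
i=28: min(r-i=1, Z[1]=1)=1; Z[28]=5 scan→box=[28,33)
i=29: min(r-i=4, Z[1]=1)=1; Z[29]=1
i=30: min(r-i=3, Z[2]=0)=0; Z[30]=0
i=31: min(r-i=2, Z[3]=4)=2; Z[31]=2
i=32: min(r-i=1, Z[4]=1)=1; Z[32]=2 scan→box=[32,34)
i=33: min(r-i=1, Z[1]=1)=1; Z[33]=2 scan→box=[33,35)
i=34: min(r-i=1, Z[1]=1)=1; Z[34]=3 scan→box=[34,37)
i=35: min(r-i=2, Z[1]=1)=1; Z[35]=1
i=36: min(r-i=1, Z[2]=0)=0; Z[36]=0
i=37: outside box; Z[37]=0
i=38: outside box; Z[38]=1 scan→box=[38,39)

[39, 1, 0, 4, 1, 0, 1, 0, 0, 0, 0, 2, 4, 1, 0, 1, 0, 1, 0, 1, 0, 2, 2, 5, 1, 0, 2, 2, 5, 1, 0, 2, 2, 2, 3, 1, 0, 0, 1]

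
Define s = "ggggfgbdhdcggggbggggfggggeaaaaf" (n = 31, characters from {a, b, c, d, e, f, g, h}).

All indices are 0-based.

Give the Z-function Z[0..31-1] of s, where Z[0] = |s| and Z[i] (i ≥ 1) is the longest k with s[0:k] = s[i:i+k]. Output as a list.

[31, 3, 2, 1, 0, 1, 0, 0, 0, 0, 0, 4, 3, 2, 1, 0, 6, 3, 2, 1, 0, 4, 3, 2, 1, 0, 0, 0, 0, 0, 0]

Z[0]=31
i=1: fresh scan; Z[1]=3 extend→box=[1,4)
i=2: min(r-i=2, Z[1]=3)=2; Z[2]=2
i=3: min(r-i=1, Z[2]=2)=1; Z[3]=1
i=4: fresh scan; Z[4]=0
i=5: fresh scan; Z[5]=1 extend→box=[5,6)
i=6: fresh scan; Z[6]=0
i=7: fresh scan; Z[7]=0
i=8: fresh scan; Z[8]=0
i=9: fresh scan; Z[9]=0
i=10: fresh scan; Z[10]=0
i=11: fresh scan; Z[11]=4 extend→box=[11,15)
i=12: min(r-i=3, Z[1]=3)=3; Z[12]=3
i=13: min(r-i=2, Z[2]=2)=2; Z[13]=2
i=14: min(r-i=1, Z[3]=1)=1; Z[14]=1
i=15: fresh scan; Z[15]=0
i=16: fresh scan; Z[16]=6 extend→box=[16,22)
i=17: min(r-i=5, Z[1]=3)=3; Z[17]=3
i=18: min(r-i=4, Z[2]=2)=2; Z[18]=2
i=19: min(r-i=3, Z[3]=1)=1; Z[19]=1
i=20: min(r-i=2, Z[4]=0)=0; Z[20]=0
i=21: min(r-i=1, Z[5]=1)=1; Z[21]=4 extend→box=[21,25)
i=22: min(r-i=3, Z[1]=3)=3; Z[22]=3
i=23: min(r-i=2, Z[2]=2)=2; Z[23]=2
i=24: min(r-i=1, Z[3]=1)=1; Z[24]=1
i=25: fresh scan; Z[25]=0
i=26: fresh scan; Z[26]=0
i=27: fresh scan; Z[27]=0
i=28: fresh scan; Z[28]=0
i=29: fresh scan; Z[29]=0
i=30: fresh scan; Z[30]=0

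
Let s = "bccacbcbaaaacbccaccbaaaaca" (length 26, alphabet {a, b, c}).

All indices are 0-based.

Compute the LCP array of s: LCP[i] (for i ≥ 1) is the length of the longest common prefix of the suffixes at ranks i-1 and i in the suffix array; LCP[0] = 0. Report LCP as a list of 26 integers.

[0, 1, 5, 3, 4, 2, 3, 1, 2, 4, 2, 0, 6, 1, 2, 5, 0, 2, 3, 1, 7, 2, 3, 1, 4, 2]

rank→(start, suffix):
  0 → (25, 'a')
  1 → (20, 'aaaaca')
  2 → (8, 'aaaacbccaccbaaaaca')
  3 → (21, 'aaaca')
  4 → (9, 'aaacbccaccbaaaaca')
  5 → (22, 'aaca')
  6 → (10, 'aacbccaccbaaaaca')
  7 → (23, 'aca')
  8 → (3, 'acbcbaaaacbccaccbaaaaca')
  9 → (11, 'acbccaccbaaaaca')
  10 → (16, 'accbaaaaca')
  11 → (19, 'baaaaca')
  12 → (7, 'baaaacbccaccbaaaaca')
  13 → (5, 'bcbaaaacbccaccbaaaaca')
  14 → (0, 'bccacbcbaaaacbccaccbaaaaca')
  15 → (13, 'bccaccbaaaaca')
  16 → (24, 'ca')
  17 → (2, 'cacbcbaaaacbccaccbaaaaca')
  18 → (15, 'caccbaaaaca')
  19 → (18, 'cbaaaaca')
  20 → (6, 'cbaaaacbccaccbaaaaca')
  21 → (4, 'cbcbaaaacbccaccbaaaaca')
  22 → (12, 'cbccaccbaaaaca')
  23 → (1, 'ccacbcbaaaacbccaccbaaaaca')
  24 → (14, 'ccaccbaaaaca')
  25 → (17, 'ccbaaaaca')

SA = [25, 20, 8, 21, 9, 22, 10, 23, 3, 11, 16, 19, 7, 5, 0, 13, 24, 2, 15, 18, 6, 4, 12, 1, 14, 17]
rank  pair      lcp
   1  s[25:],s[20:]  1  'a'
   2  s[20:],s[8:]  5  'aaaac'
   3  s[8:],s[21:]  3  'aaa'
   4  s[21:],s[9:]  4  'aaac'
   5  s[9:],s[22:]  2  'aa'
   6  s[22:],s[10:]  3  'aac'
   7  s[10:],s[23:]  1  'a'
   8  s[23:],s[3:]  2  'ac'
   9  s[3:],s[11:]  4  'acbc'
  10  s[11:],s[16:]  2  'ac'
  11  s[16:],s[19:]  0  ''
  12  s[19:],s[7:]  6  'baaaac'
  13  s[7:],s[5:]  1  'b'
  14  s[5:],s[0:]  2  'bc'
  15  s[0:],s[13:]  5  'bccac'
  16  s[13:],s[24:]  0  ''
  17  s[24:],s[2:]  2  'ca'
  18  s[2:],s[15:]  3  'cac'
  19  s[15:],s[18:]  1  'c'
  20  s[18:],s[6:]  7  'cbaaaac'
  21  s[6:],s[4:]  2  'cb'
  22  s[4:],s[12:]  3  'cbc'
  23  s[12:],s[1:]  1  'c'
  24  s[1:],s[14:]  4  'ccac'
  25  s[14:],s[17:]  2  'cc'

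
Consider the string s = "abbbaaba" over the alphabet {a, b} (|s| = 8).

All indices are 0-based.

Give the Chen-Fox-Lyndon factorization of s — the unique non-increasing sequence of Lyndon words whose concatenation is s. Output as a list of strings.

emit factor 1: 'abbb' (i=0, period=4)
emit factor 2: 'aab' (i=4, period=3)
emit factor 3: 'a' (i=7, period=1)

["abbb", "aab", "a"]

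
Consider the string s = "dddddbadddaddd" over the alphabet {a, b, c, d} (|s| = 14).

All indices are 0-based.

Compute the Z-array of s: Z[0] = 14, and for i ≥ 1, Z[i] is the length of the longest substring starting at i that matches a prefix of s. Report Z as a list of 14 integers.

Z[0]=14
i=1: fresh scan; Z[1]=4 grow→box=[1,5)
i=2: min(r-i=3, Z[1]=4)=3; Z[2]=3
i=3: min(r-i=2, Z[2]=3)=2; Z[3]=2
i=4: min(r-i=1, Z[3]=2)=1; Z[4]=1
i=5: fresh scan; Z[5]=0
i=6: fresh scan; Z[6]=0
i=7: fresh scan; Z[7]=3 grow→box=[7,10)
i=8: min(r-i=2, Z[1]=4)=2; Z[8]=2
i=9: min(r-i=1, Z[2]=3)=1; Z[9]=1
i=10: fresh scan; Z[10]=0
i=11: fresh scan; Z[11]=3 grow→box=[11,14)
i=12: min(r-i=2, Z[1]=4)=2; Z[12]=2
i=13: min(r-i=1, Z[2]=3)=1; Z[13]=1

[14, 4, 3, 2, 1, 0, 0, 3, 2, 1, 0, 3, 2, 1]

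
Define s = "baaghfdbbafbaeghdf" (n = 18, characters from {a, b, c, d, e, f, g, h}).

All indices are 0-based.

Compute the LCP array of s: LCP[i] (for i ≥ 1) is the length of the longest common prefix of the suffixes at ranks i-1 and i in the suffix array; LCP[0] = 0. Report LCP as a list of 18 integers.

[0, 1, 1, 1, 0, 2, 2, 1, 0, 1, 0, 0, 1, 1, 0, 2, 0, 1]

rank→(start, suffix):
  0 → (1, 'aaghfdbbafbaeghdf')
  1 → (12, 'aeghdf')
  2 → (9, 'afbaeghdf')
  3 → (2, 'aghfdbbafbaeghdf')
  4 → (0, 'baaghfdbbafbaeghdf')
  5 → (11, 'baeghdf')
  6 → (8, 'bafbaeghdf')
  7 → (7, 'bbafbaeghdf')
  8 → (6, 'dbbafbaeghdf')
  9 → (16, 'df')
  10 → (13, 'eghdf')
  11 → (17, 'f')
  12 → (10, 'fbaeghdf')
  13 → (5, 'fdbbafbaeghdf')
  14 → (14, 'ghdf')
  15 → (3, 'ghfdbbafbaeghdf')
  16 → (15, 'hdf')
  17 → (4, 'hfdbbafbaeghdf')

SA = [1, 12, 9, 2, 0, 11, 8, 7, 6, 16, 13, 17, 10, 5, 14, 3, 15, 4]
[i] adj suffixes → lcp
  [1] 1/12 → 1 ('a')
  [2] 12/9 → 1 ('a')
  [3] 9/2 → 1 ('a')
  [4] 2/0 → 0 ('')
  [5] 0/11 → 2 ('ba')
  [6] 11/8 → 2 ('ba')
  [7] 8/7 → 1 ('b')
  [8] 7/6 → 0 ('')
  [9] 6/16 → 1 ('d')
  [10] 16/13 → 0 ('')
  [11] 13/17 → 0 ('')
  [12] 17/10 → 1 ('f')
  [13] 10/5 → 1 ('f')
  [14] 5/14 → 0 ('')
  [15] 14/3 → 2 ('gh')
  [16] 3/15 → 0 ('')
  [17] 15/4 → 1 ('h')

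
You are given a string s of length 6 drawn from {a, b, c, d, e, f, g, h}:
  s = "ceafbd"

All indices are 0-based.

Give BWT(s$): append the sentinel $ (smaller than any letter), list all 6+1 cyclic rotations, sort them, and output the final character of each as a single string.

def$bca

rank  rotation last
    0  $ceafbd  d
    1  afbd$ce  e
    2  bd$ceaf  f
    3  ceafbd$  $
    4  d$ceafb  b
    5  eafbd$c  c
    6  fbd$cea  a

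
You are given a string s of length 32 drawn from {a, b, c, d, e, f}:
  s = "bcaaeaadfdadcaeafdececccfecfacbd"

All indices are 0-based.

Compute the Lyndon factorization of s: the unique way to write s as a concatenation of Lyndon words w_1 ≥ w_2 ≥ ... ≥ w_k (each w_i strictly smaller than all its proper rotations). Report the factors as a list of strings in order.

["bc", "aae", "aadfdadcaeafdececccfecfacbd"]

emit factor 1: 'bc' (i=0, period=2)
emit factor 2: 'aae' (i=2, period=3)
emit factor 3: 'aadfdadcaeafdececccfecfacbd' (i=5, period=27)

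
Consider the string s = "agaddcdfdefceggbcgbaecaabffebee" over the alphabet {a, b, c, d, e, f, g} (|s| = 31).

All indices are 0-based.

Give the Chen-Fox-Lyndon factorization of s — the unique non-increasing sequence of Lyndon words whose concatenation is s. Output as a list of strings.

["ag", "addcdfdefceggbcgbaec", "aabffebee"]

emit factor 1: 'ag' (i=0, period=2)
emit factor 2: 'addcdfdefceggbcgbaec' (i=2, period=20)
emit factor 3: 'aabffebee' (i=22, period=9)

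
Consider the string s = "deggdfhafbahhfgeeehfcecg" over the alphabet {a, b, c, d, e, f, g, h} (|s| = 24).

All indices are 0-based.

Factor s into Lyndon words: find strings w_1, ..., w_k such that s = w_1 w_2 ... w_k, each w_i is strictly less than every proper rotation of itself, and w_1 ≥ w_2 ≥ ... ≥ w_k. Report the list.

emit factor 1: 'deggdfh' (i=0, period=7)
emit factor 2: 'afbahhfgeeehfcecg' (i=7, period=17)

["deggdfh", "afbahhfgeeehfcecg"]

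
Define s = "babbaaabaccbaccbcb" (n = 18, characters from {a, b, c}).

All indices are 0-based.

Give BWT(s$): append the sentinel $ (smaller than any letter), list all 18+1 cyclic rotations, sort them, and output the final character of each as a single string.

rank  rotation             last
    0  $babbaaabaccbaccbcb  b
    1  aaabaccbaccbcb$babb  b
    2  aabaccbaccbcb$babba  a
    3  abaccbaccbcb$babbaa  a
    4  abbaaabaccbaccbcb$b  b
    5  accbaccbcb$babbaaab  b
    6  accbcb$babbaaabaccb  b
    7  b$babbaaabaccbaccbc  c
    8  baaabaccbaccbcb$bab  b
    9  babbaaabaccbaccbcb$  $
   10  baccbaccbcb$babbaaa  a
   11  baccbcb$babbaaabacc  c
   12  bbaaabaccbaccbcb$ba  a
   13  bcb$babbaaabaccbacc  c
   14  cb$babbaaabaccbaccb  b
   15  cbaccbcb$babbaaabac  c
   16  cbcb$babbaaabaccbac  c
   17  ccbaccbcb$babbaaaba  a
   18  ccbcb$babbaaabaccba  a

bbaabbbcb$acacbccaa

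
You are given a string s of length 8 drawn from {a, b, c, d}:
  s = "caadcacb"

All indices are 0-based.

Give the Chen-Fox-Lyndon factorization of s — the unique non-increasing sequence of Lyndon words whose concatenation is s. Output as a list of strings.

["c", "aadcacb"]

emit factor 1: 'c' (i=0, period=1)
emit factor 2: 'aadcacb' (i=1, period=7)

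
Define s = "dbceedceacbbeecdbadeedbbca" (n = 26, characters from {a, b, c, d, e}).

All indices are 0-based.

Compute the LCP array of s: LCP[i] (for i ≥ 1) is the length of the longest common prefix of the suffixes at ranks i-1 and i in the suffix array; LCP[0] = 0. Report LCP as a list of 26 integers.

[0, 1, 1, 0, 1, 2, 1, 2, 1, 0, 1, 1, 1, 2, 0, 2, 2, 1, 1, 0, 1, 1, 2, 1, 2, 3]

sorted suffixes:
  #0 SA[0]=25  'a'
  #1 SA[1]=8  'acbbeecdbadeedbbca'
  #2 SA[2]=17  'adeedbbca'
  #3 SA[3]=16  'badeedbbca'
  #4 SA[4]=22  'bbca'
  #5 SA[5]=10  'bbeecdbadeedbbca'
  #6 SA[6]=23  'bca'
  #7 SA[7]=1  'bceedceacbbeecdbadeedbbca'
  #8 SA[8]=11  'beecdbadeedbbca'
  #9 SA[9]=24  'ca'
  #10 SA[10]=9  'cbbeecdbadeedbbca'
  #11 SA[11]=14  'cdbadeedbbca'
  #12 SA[12]=6  'ceacbbeecdbadeedbbca'
  #13 SA[13]=2  'ceedceacbbeecdbadeedbbca'
  #14 SA[14]=15  'dbadeedbbca'
  #15 SA[15]=21  'dbbca'
  #16 SA[16]=0  'dbceedceacbbeecdbadeedbbca'
  #17 SA[17]=5  'dceacbbeecdbadeedbbca'
  #18 SA[18]=18  'deedbbca'
  #19 SA[19]=7  'eacbbeecdbadeedbbca'
  #20 SA[20]=13  'ecdbadeedbbca'
  #21 SA[21]=20  'edbbca'
  #22 SA[22]=4  'edceacbbeecdbadeedbbca'
  #23 SA[23]=12  'eecdbadeedbbca'
  #24 SA[24]=19  'eedbbca'
  #25 SA[25]=3  'eedceacbbeecdbadeedbbca'

SA = [25, 8, 17, 16, 22, 10, 23, 1, 11, 24, 9, 14, 6, 2, 15, 21, 0, 5, 18, 7, 13, 20, 4, 12, 19, 3]
i: (SA[i-1],SA[i]) lcp shared
  1: (25,8) 1 'a'
  2: (8,17) 1 'a'
  3: (17,16) 0 ''
  4: (16,22) 1 'b'
  5: (22,10) 2 'bb'
  6: (10,23) 1 'b'
  7: (23,1) 2 'bc'
  8: (1,11) 1 'b'
  9: (11,24) 0 ''
  10: (24,9) 1 'c'
  11: (9,14) 1 'c'
  12: (14,6) 1 'c'
  13: (6,2) 2 'ce'
  14: (2,15) 0 ''
  15: (15,21) 2 'db'
  16: (21,0) 2 'db'
  17: (0,5) 1 'd'
  18: (5,18) 1 'd'
  19: (18,7) 0 ''
  20: (7,13) 1 'e'
  21: (13,20) 1 'e'
  22: (20,4) 2 'ed'
  23: (4,12) 1 'e'
  24: (12,19) 2 'ee'
  25: (19,3) 3 'eed'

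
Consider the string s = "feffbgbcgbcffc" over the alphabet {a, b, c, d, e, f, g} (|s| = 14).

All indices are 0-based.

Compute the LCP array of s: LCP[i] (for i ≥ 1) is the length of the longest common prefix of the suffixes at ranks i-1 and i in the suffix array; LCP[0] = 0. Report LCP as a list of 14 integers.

[0, 2, 1, 0, 1, 1, 0, 0, 1, 1, 1, 2, 0, 3]

rank | idx | suffix
   0 |   9 | bcffc
   1 |   6 | bcgbcffc
   2 |   4 | bgbcgbcffc
   3 |  13 | c
   4 |  10 | cffc
   5 |   7 | cgbcffc
   6 |   1 | effbgbcgbcffc
   7 |   3 | fbgbcgbcffc
   8 |  12 | fc
   9 |   0 | feffbgbcgbcffc
  10 |   2 | ffbgbcgbcffc
  11 |  11 | ffc
  12 |   8 | gbcffc
  13 |   5 | gbcgbcffc

SA = [9, 6, 4, 13, 10, 7, 1, 3, 12, 0, 2, 11, 8, 5]
rank  pair      lcp
   1  s[9:],s[6:]  2  'bc'
   2  s[6:],s[4:]  1  'b'
   3  s[4:],s[13:]  0  ''
   4  s[13:],s[10:]  1  'c'
   5  s[10:],s[7:]  1  'c'
   6  s[7:],s[1:]  0  ''
   7  s[1:],s[3:]  0  ''
   8  s[3:],s[12:]  1  'f'
   9  s[12:],s[0:]  1  'f'
  10  s[0:],s[2:]  1  'f'
  11  s[2:],s[11:]  2  'ff'
  12  s[11:],s[8:]  0  ''
  13  s[8:],s[5:]  3  'gbc'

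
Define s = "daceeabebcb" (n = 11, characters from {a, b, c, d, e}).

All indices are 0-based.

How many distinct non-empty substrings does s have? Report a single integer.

rank | idx | suffix
   0 |   5 | abebcb
   1 |   1 | aceeabebcb
   2 |  10 | b
   3 |   8 | bcb
   4 |   6 | bebcb
   5 |   9 | cb
   6 |   2 | ceeabebcb
   7 |   0 | daceeabebcb
   8 |   4 | eabebcb
   9 |   7 | ebcb
  10 |   3 | eeabebcb

SA = [5, 1, 10, 8, 6, 9, 2, 0, 4, 7, 3]
rank  pair      lcp
   1  s[5:],s[1:]  1  'a'
   2  s[1:],s[10:]  0  ''
   3  s[10:],s[8:]  1  'b'
   4  s[8:],s[6:]  1  'b'
   5  s[6:],s[9:]  0  ''
   6  s[9:],s[2:]  1  'c'
   7  s[2:],s[0:]  0  ''
   8  s[0:],s[4:]  0  ''
   9  s[4:],s[7:]  1  'e'
  10  s[7:],s[3:]  1  'e'

n(n+1)/2 = 11·12/2 = 66
Σ LCP = 0 + 1 + 0 + 1 + 1 + 0 + 1 + 0 + 0 + 1 + 1 = 6
distinct = 66 − 6 = 60

60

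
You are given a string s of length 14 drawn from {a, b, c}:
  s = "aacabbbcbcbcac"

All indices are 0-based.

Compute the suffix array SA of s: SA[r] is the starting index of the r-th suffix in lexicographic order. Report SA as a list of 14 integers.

[0, 3, 12, 1, 4, 5, 10, 8, 6, 13, 2, 11, 9, 7]

rank→(start, suffix):
  0 → (0, 'aacabbbcbcbcac')
  1 → (3, 'abbbcbcbcac')
  2 → (12, 'ac')
  3 → (1, 'acabbbcbcbcac')
  4 → (4, 'bbbcbcbcac')
  5 → (5, 'bbcbcbcac')
  6 → (10, 'bcac')
  7 → (8, 'bcbcac')
  8 → (6, 'bcbcbcac')
  9 → (13, 'c')
  10 → (2, 'cabbbcbcbcac')
  11 → (11, 'cac')
  12 → (9, 'cbcac')
  13 → (7, 'cbcbcac')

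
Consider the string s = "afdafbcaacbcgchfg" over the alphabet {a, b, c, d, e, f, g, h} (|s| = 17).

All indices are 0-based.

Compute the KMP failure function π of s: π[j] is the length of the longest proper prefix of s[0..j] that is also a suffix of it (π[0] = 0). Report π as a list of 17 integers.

[0, 0, 0, 1, 2, 0, 0, 1, 1, 0, 0, 0, 0, 0, 0, 0, 0]

π[0] = 0
j=1 s[j]='f': π[1]=0 (border '')
j=2 s[j]='d': π[2]=0 (border '')
j=3 s[j]='a': π[3]=1 (border 'a')
j=4 s[j]='f': π[4]=2 (border 'af')
j=5 s[j]='b': k: 2→0; π[5]=0 (border '')
j=6 s[j]='c': π[6]=0 (border '')
j=7 s[j]='a': π[7]=1 (border 'a')
j=8 s[j]='a': k: 1→0; π[8]=1 (border 'a')
j=9 s[j]='c': k: 1→0; π[9]=0 (border '')
j=10 s[j]='b': π[10]=0 (border '')
j=11 s[j]='c': π[11]=0 (border '')
j=12 s[j]='g': π[12]=0 (border '')
j=13 s[j]='c': π[13]=0 (border '')
j=14 s[j]='h': π[14]=0 (border '')
j=15 s[j]='f': π[15]=0 (border '')
j=16 s[j]='g': π[16]=0 (border '')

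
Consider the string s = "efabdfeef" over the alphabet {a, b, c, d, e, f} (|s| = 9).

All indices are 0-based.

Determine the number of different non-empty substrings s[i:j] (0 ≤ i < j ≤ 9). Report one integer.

40

rank→(start, suffix):
  0 → (2, 'abdfeef')
  1 → (3, 'bdfeef')
  2 → (4, 'dfeef')
  3 → (6, 'eef')
  4 → (7, 'ef')
  5 → (0, 'efabdfeef')
  6 → (8, 'f')
  7 → (1, 'fabdfeef')
  8 → (5, 'feef')

SA = [2, 3, 4, 6, 7, 0, 8, 1, 5]
rank  pair      lcp
   1  s[2:],s[3:]  0  ''
   2  s[3:],s[4:]  0  ''
   3  s[4:],s[6:]  0  ''
   4  s[6:],s[7:]  1  'e'
   5  s[7:],s[0:]  2  'ef'
   6  s[0:],s[8:]  0  ''
   7  s[8:],s[1:]  1  'f'
   8  s[1:],s[5:]  1  'f'

n(n+1)/2 = 9·10/2 = 45
Σ LCP = 0 + 0 + 0 + 0 + 1 + 2 + 0 + 1 + 1 = 5
distinct = 45 − 5 = 40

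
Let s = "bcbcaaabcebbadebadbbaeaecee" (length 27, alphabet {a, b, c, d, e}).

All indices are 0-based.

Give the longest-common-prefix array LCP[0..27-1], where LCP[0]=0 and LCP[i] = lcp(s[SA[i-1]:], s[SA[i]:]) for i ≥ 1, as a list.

[0, 2, 1, 1, 2, 1, 2, 0, 3, 2, 1, 3, 1, 2, 2, 0, 1, 1, 2, 0, 1, 0, 1, 1, 2, 1, 1]

rank→(start, suffix):
  0 → (4, 'aaabcebbadebadbbaeaecee')
  1 → (5, 'aabcebbadebadbbaeaecee')
  2 → (6, 'abcebbadebadbbaeaecee')
  3 → (16, 'adbbaeaecee')
  4 → (12, 'adebadbbaeaecee')
  5 → (20, 'aeaecee')
  6 → (22, 'aecee')
  7 → (15, 'badbbaeaecee')
  8 → (11, 'badebadbbaeaecee')
  9 → (19, 'baeaecee')
  10 → (10, 'bbadebadbbaeaecee')
  11 → (18, 'bbaeaecee')
  12 → (2, 'bcaaabcebbadebadbbaeaecee')
  13 → (0, 'bcbcaaabcebbadebadbbaeaecee')
  14 → (7, 'bcebbadebadbbaeaecee')
  15 → (3, 'caaabcebbadebadbbaeaecee')
  16 → (1, 'cbcaaabcebbadebadbbaeaecee')
  17 → (8, 'cebbadebadbbaeaecee')
  18 → (24, 'cee')
  19 → (17, 'dbbaeaecee')
  20 → (13, 'debadbbaeaecee')
  21 → (26, 'e')
  22 → (21, 'eaecee')
  23 → (14, 'ebadbbaeaecee')
  24 → (9, 'ebbadebadbbaeaecee')
  25 → (23, 'ecee')
  26 → (25, 'ee')

SA = [4, 5, 6, 16, 12, 20, 22, 15, 11, 19, 10, 18, 2, 0, 7, 3, 1, 8, 24, 17, 13, 26, 21, 14, 9, 23, 25]
rank  pair      lcp
   1  s[4:],s[5:]  2  'aa'
   2  s[5:],s[6:]  1  'a'
   3  s[6:],s[16:]  1  'a'
   4  s[16:],s[12:]  2  'ad'
   5  s[12:],s[20:]  1  'a'
   6  s[20:],s[22:]  2  'ae'
   7  s[22:],s[15:]  0  ''
   8  s[15:],s[11:]  3  'bad'
   9  s[11:],s[19:]  2  'ba'
  10  s[19:],s[10:]  1  'b'
  11  s[10:],s[18:]  3  'bba'
  12  s[18:],s[2:]  1  'b'
  13  s[2:],s[0:]  2  'bc'
  14  s[0:],s[7:]  2  'bc'
  15  s[7:],s[3:]  0  ''
  16  s[3:],s[1:]  1  'c'
  17  s[1:],s[8:]  1  'c'
  18  s[8:],s[24:]  2  'ce'
  19  s[24:],s[17:]  0  ''
  20  s[17:],s[13:]  1  'd'
  21  s[13:],s[26:]  0  ''
  22  s[26:],s[21:]  1  'e'
  23  s[21:],s[14:]  1  'e'
  24  s[14:],s[9:]  2  'eb'
  25  s[9:],s[23:]  1  'e'
  26  s[23:],s[25:]  1  'e'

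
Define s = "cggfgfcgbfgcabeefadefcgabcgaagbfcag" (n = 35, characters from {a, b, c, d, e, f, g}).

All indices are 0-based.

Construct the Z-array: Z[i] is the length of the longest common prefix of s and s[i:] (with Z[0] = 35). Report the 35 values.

[35, 0, 0, 0, 0, 0, 2, 0, 0, 0, 0, 1, 0, 0, 0, 0, 0, 0, 0, 0, 0, 2, 0, 0, 0, 2, 0, 0, 0, 0, 0, 0, 1, 0, 0]

Z[0]=35
i=1: i≥r, start 0; Z[1]=0
i=2: i≥r, start 0; Z[2]=0
i=3: i≥r, start 0; Z[3]=0
i=4: i≥r, start 0; Z[4]=0
i=5: i≥r, start 0; Z[5]=0
i=6: i≥r, start 0; Z[6]=2 extend→box=[6,8)
i=7: min(r-i=1, Z[1]=0)=0; Z[7]=0
i=8: i≥r, start 0; Z[8]=0
i=9: i≥r, start 0; Z[9]=0
i=10: i≥r, start 0; Z[10]=0
i=11: i≥r, start 0; Z[11]=1 extend→box=[11,12)
i=12: i≥r, start 0; Z[12]=0
i=13: i≥r, start 0; Z[13]=0
i=14: i≥r, start 0; Z[14]=0
i=15: i≥r, start 0; Z[15]=0
i=16: i≥r, start 0; Z[16]=0
i=17: i≥r, start 0; Z[17]=0
i=18: i≥r, start 0; Z[18]=0
i=19: i≥r, start 0; Z[19]=0
i=20: i≥r, start 0; Z[20]=0
i=21: i≥r, start 0; Z[21]=2 extend→box=[21,23)
i=22: min(r-i=1, Z[1]=0)=0; Z[22]=0
i=23: i≥r, start 0; Z[23]=0
i=24: i≥r, start 0; Z[24]=0
i=25: i≥r, start 0; Z[25]=2 extend→box=[25,27)
i=26: min(r-i=1, Z[1]=0)=0; Z[26]=0
i=27: i≥r, start 0; Z[27]=0
i=28: i≥r, start 0; Z[28]=0
i=29: i≥r, start 0; Z[29]=0
i=30: i≥r, start 0; Z[30]=0
i=31: i≥r, start 0; Z[31]=0
i=32: i≥r, start 0; Z[32]=1 extend→box=[32,33)
i=33: i≥r, start 0; Z[33]=0
i=34: i≥r, start 0; Z[34]=0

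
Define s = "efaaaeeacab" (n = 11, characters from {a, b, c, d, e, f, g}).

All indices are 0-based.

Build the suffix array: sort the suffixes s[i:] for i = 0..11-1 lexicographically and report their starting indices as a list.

rank | idx | suffix
   0 |   2 | aaaeeacab
   1 |   3 | aaeeacab
   2 |   9 | ab
   3 |   7 | acab
   4 |   4 | aeeacab
   5 |  10 | b
   6 |   8 | cab
   7 |   6 | eacab
   8 |   5 | eeacab
   9 |   0 | efaaaeeacab
  10 |   1 | faaaeeacab

[2, 3, 9, 7, 4, 10, 8, 6, 5, 0, 1]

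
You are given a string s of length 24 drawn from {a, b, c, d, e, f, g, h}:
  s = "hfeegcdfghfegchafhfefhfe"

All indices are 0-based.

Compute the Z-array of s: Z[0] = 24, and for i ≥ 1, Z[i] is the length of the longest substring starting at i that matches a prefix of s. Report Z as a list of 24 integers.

[24, 0, 0, 0, 0, 0, 0, 0, 0, 3, 0, 0, 0, 0, 1, 0, 0, 3, 0, 0, 0, 3, 0, 0]

Z[0]=24
i=1: fresh scan; Z[1]=0
i=2: fresh scan; Z[2]=0
i=3: fresh scan; Z[3]=0
i=4: fresh scan; Z[4]=0
i=5: fresh scan; Z[5]=0
i=6: fresh scan; Z[6]=0
i=7: fresh scan; Z[7]=0
i=8: fresh scan; Z[8]=0
i=9: fresh scan; Z[9]=3 extend→box=[9,12)
i=10: min(r-i=2, Z[1]=0)=0; Z[10]=0
i=11: min(r-i=1, Z[2]=0)=0; Z[11]=0
i=12: fresh scan; Z[12]=0
i=13: fresh scan; Z[13]=0
i=14: fresh scan; Z[14]=1 extend→box=[14,15)
i=15: fresh scan; Z[15]=0
i=16: fresh scan; Z[16]=0
i=17: fresh scan; Z[17]=3 extend→box=[17,20)
i=18: min(r-i=2, Z[1]=0)=0; Z[18]=0
i=19: min(r-i=1, Z[2]=0)=0; Z[19]=0
i=20: fresh scan; Z[20]=0
i=21: fresh scan; Z[21]=3 extend→box=[21,24)
i=22: min(r-i=2, Z[1]=0)=0; Z[22]=0
i=23: min(r-i=1, Z[2]=0)=0; Z[23]=0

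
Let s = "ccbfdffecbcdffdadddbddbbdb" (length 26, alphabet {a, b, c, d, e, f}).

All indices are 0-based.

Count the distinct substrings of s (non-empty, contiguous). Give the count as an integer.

320

sorted suffixes:
  #0 SA[0]=15  'adddbddbbdb'
  #1 SA[1]=25  'b'
  #2 SA[2]=22  'bbdb'
  #3 SA[3]=9  'bcdffdadddbddbbdb'
  #4 SA[4]=23  'bdb'
  #5 SA[5]=19  'bddbbdb'
  #6 SA[6]=2  'bfdffecbcdffdadddbddbbdb'
  #7 SA[7]=8  'cbcdffdadddbddbbdb'
  #8 SA[8]=1  'cbfdffecbcdffdadddbddbbdb'
  #9 SA[9]=0  'ccbfdffecbcdffdadddbddbbdb'
  #10 SA[10]=10  'cdffdadddbddbbdb'
  #11 SA[11]=14  'dadddbddbbdb'
  #12 SA[12]=24  'db'
  #13 SA[13]=21  'dbbdb'
  #14 SA[14]=18  'dbddbbdb'
  #15 SA[15]=20  'ddbbdb'
  #16 SA[16]=17  'ddbddbbdb'
  #17 SA[17]=16  'dddbddbbdb'
  #18 SA[18]=11  'dffdadddbddbbdb'
  #19 SA[19]=4  'dffecbcdffdadddbddbbdb'
  #20 SA[20]=7  'ecbcdffdadddbddbbdb'
  #21 SA[21]=13  'fdadddbddbbdb'
  #22 SA[22]=3  'fdffecbcdffdadddbddbbdb'
  #23 SA[23]=6  'fecbcdffdadddbddbbdb'
  #24 SA[24]=12  'ffdadddbddbbdb'
  #25 SA[25]=5  'ffecbcdffdadddbddbbdb'

SA = [15, 25, 22, 9, 23, 19, 2, 8, 1, 0, 10, 14, 24, 21, 18, 20, 17, 16, 11, 4, 7, 13, 3, 6, 12, 5]
rank  pair      lcp
   1  s[15:],s[25:]  0  ''
   2  s[25:],s[22:]  1  'b'
   3  s[22:],s[9:]  1  'b'
   4  s[9:],s[23:]  1  'b'
   5  s[23:],s[19:]  2  'bd'
   6  s[19:],s[2:]  1  'b'
   7  s[2:],s[8:]  0  ''
   8  s[8:],s[1:]  2  'cb'
   9  s[1:],s[0:]  1  'c'
  10  s[0:],s[10:]  1  'c'
  11  s[10:],s[14:]  0  ''
  12  s[14:],s[24:]  1  'd'
  13  s[24:],s[21:]  2  'db'
  14  s[21:],s[18:]  2  'db'
  15  s[18:],s[20:]  1  'd'
  16  s[20:],s[17:]  3  'ddb'
  17  s[17:],s[16:]  2  'dd'
  18  s[16:],s[11:]  1  'd'
  19  s[11:],s[4:]  3  'dff'
  20  s[4:],s[7:]  0  ''
  21  s[7:],s[13:]  0  ''
  22  s[13:],s[3:]  2  'fd'
  23  s[3:],s[6:]  1  'f'
  24  s[6:],s[12:]  1  'f'
  25  s[12:],s[5:]  2  'ff'

n(n+1)/2 = 26·27/2 = 351
Σ LCP = 0 + 0 + 1 + 1 + 1 + 2 + 1 + 0 + 2 + 1 + 1 + 0 + 1 + 2 + 2 + 1 + 3 + 2 + 1 + 3 + 0 + 0 + 2 + 1 + 1 + 2 = 31
distinct = 351 − 31 = 320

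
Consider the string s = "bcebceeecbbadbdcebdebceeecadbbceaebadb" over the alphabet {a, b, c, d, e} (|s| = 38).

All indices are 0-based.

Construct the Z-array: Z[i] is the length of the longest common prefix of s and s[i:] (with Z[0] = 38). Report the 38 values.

Z[0]=38
i=1: fresh scan; Z[1]=0
i=2: fresh scan; Z[2]=0
i=3: fresh scan; Z[3]=3 extend→box=[3,6)
i=4: min(r-i=2, Z[1]=0)=0; Z[4]=0
i=5: min(r-i=1, Z[2]=0)=0; Z[5]=0
i=6: fresh scan; Z[6]=0
i=7: fresh scan; Z[7]=0
i=8: fresh scan; Z[8]=0
i=9: fresh scan; Z[9]=1 extend→box=[9,10)
i=10: fresh scan; Z[10]=1 extend→box=[10,11)
i=11: fresh scan; Z[11]=0
i=12: fresh scan; Z[12]=0
i=13: fresh scan; Z[13]=1 extend→box=[13,14)
i=14: fresh scan; Z[14]=0
i=15: fresh scan; Z[15]=0
i=16: fresh scan; Z[16]=0
i=17: fresh scan; Z[17]=1 extend→box=[17,18)
i=18: fresh scan; Z[18]=0
i=19: fresh scan; Z[19]=0
i=20: fresh scan; Z[20]=3 extend→box=[20,23)
i=21: min(r-i=2, Z[1]=0)=0; Z[21]=0
i=22: min(r-i=1, Z[2]=0)=0; Z[22]=0
i=23: fresh scan; Z[23]=0
i=24: fresh scan; Z[24]=0
i=25: fresh scan; Z[25]=0
i=26: fresh scan; Z[26]=0
i=27: fresh scan; Z[27]=0
i=28: fresh scan; Z[28]=1 extend→box=[28,29)
i=29: fresh scan; Z[29]=3 extend→box=[29,32)
i=30: min(r-i=2, Z[1]=0)=0; Z[30]=0
i=31: min(r-i=1, Z[2]=0)=0; Z[31]=0
i=32: fresh scan; Z[32]=0
i=33: fresh scan; Z[33]=0
i=34: fresh scan; Z[34]=1 extend→box=[34,35)
i=35: fresh scan; Z[35]=0
i=36: fresh scan; Z[36]=0
i=37: fresh scan; Z[37]=1 extend→box=[37,38)

[38, 0, 0, 3, 0, 0, 0, 0, 0, 1, 1, 0, 0, 1, 0, 0, 0, 1, 0, 0, 3, 0, 0, 0, 0, 0, 0, 0, 1, 3, 0, 0, 0, 0, 1, 0, 0, 1]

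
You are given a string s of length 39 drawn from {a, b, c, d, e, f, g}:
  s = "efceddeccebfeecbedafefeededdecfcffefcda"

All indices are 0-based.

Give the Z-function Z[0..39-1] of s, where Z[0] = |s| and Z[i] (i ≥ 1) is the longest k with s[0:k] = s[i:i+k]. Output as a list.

Z[0]=39
i=1: i≥r, start 0; Z[1]=0
i=2: i≥r, start 0; Z[2]=0
i=3: i≥r, start 0; Z[3]=1 scan→box=[3,4)
i=4: i≥r, start 0; Z[4]=0
i=5: i≥r, start 0; Z[5]=0
i=6: i≥r, start 0; Z[6]=1 scan→box=[6,7)
i=7: i≥r, start 0; Z[7]=0
i=8: i≥r, start 0; Z[8]=0
i=9: i≥r, start 0; Z[9]=1 scan→box=[9,10)
i=10: i≥r, start 0; Z[10]=0
i=11: i≥r, start 0; Z[11]=0
i=12: i≥r, start 0; Z[12]=1 scan→box=[12,13)
i=13: i≥r, start 0; Z[13]=1 scan→box=[13,14)
i=14: i≥r, start 0; Z[14]=0
i=15: i≥r, start 0; Z[15]=0
i=16: i≥r, start 0; Z[16]=1 scan→box=[16,17)
i=17: i≥r, start 0; Z[17]=0
i=18: i≥r, start 0; Z[18]=0
i=19: i≥r, start 0; Z[19]=0
i=20: i≥r, start 0; Z[20]=2 scan→box=[20,22)
i=21: min(r-i=1, Z[1]=0)=0; Z[21]=0
i=22: i≥r, start 0; Z[22]=1 scan→box=[22,23)
i=23: i≥r, start 0; Z[23]=1 scan→box=[23,24)
i=24: i≥r, start 0; Z[24]=0
i=25: i≥r, start 0; Z[25]=1 scan→box=[25,26)
i=26: i≥r, start 0; Z[26]=0
i=27: i≥r, start 0; Z[27]=0
i=28: i≥r, start 0; Z[28]=1 scan→box=[28,29)
i=29: i≥r, start 0; Z[29]=0
i=30: i≥r, start 0; Z[30]=0
i=31: i≥r, start 0; Z[31]=0
i=32: i≥r, start 0; Z[32]=0
i=33: i≥r, start 0; Z[33]=0
i=34: i≥r, start 0; Z[34]=3 scan→box=[34,37)
i=35: min(r-i=2, Z[1]=0)=0; Z[35]=0
i=36: min(r-i=1, Z[2]=0)=0; Z[36]=0
i=37: i≥r, start 0; Z[37]=0
i=38: i≥r, start 0; Z[38]=0

[39, 0, 0, 1, 0, 0, 1, 0, 0, 1, 0, 0, 1, 1, 0, 0, 1, 0, 0, 0, 2, 0, 1, 1, 0, 1, 0, 0, 1, 0, 0, 0, 0, 0, 3, 0, 0, 0, 0]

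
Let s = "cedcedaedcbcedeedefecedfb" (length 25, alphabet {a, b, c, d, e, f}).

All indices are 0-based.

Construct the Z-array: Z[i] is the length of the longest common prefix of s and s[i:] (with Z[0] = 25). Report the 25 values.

[25, 0, 0, 3, 0, 0, 0, 0, 0, 1, 0, 3, 0, 0, 0, 0, 0, 0, 0, 0, 3, 0, 0, 0, 0]

Z[0]=25
i=1: i≥r, start 0; Z[1]=0
i=2: i≥r, start 0; Z[2]=0
i=3: i≥r, start 0; Z[3]=3 grow→box=[3,6)
i=4: min(r-i=2, Z[1]=0)=0; Z[4]=0
i=5: min(r-i=1, Z[2]=0)=0; Z[5]=0
i=6: i≥r, start 0; Z[6]=0
i=7: i≥r, start 0; Z[7]=0
i=8: i≥r, start 0; Z[8]=0
i=9: i≥r, start 0; Z[9]=1 grow→box=[9,10)
i=10: i≥r, start 0; Z[10]=0
i=11: i≥r, start 0; Z[11]=3 grow→box=[11,14)
i=12: min(r-i=2, Z[1]=0)=0; Z[12]=0
i=13: min(r-i=1, Z[2]=0)=0; Z[13]=0
i=14: i≥r, start 0; Z[14]=0
i=15: i≥r, start 0; Z[15]=0
i=16: i≥r, start 0; Z[16]=0
i=17: i≥r, start 0; Z[17]=0
i=18: i≥r, start 0; Z[18]=0
i=19: i≥r, start 0; Z[19]=0
i=20: i≥r, start 0; Z[20]=3 grow→box=[20,23)
i=21: min(r-i=2, Z[1]=0)=0; Z[21]=0
i=22: min(r-i=1, Z[2]=0)=0; Z[22]=0
i=23: i≥r, start 0; Z[23]=0
i=24: i≥r, start 0; Z[24]=0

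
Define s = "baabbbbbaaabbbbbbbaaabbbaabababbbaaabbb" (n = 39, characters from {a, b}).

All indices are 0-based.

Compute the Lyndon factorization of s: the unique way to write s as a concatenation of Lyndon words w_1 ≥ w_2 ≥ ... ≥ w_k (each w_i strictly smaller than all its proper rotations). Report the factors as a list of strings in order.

emit factor 1: 'b' (i=0, period=1)
emit factor 2: 'aabbbbb' (i=1, period=7)
emit factor 3: 'aaabbbbbbb' (i=8, period=10)
emit factor 4: 'aaabbbaabababbb' (i=18, period=15)
emit factor 5: 'aaabbb' (i=33, period=6)

["b", "aabbbbb", "aaabbbbbbb", "aaabbbaabababbb", "aaabbb"]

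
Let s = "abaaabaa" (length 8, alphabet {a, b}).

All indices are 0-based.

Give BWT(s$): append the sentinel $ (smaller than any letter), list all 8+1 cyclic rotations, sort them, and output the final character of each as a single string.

rank  rotation   last
    0  $abaaabaa  a
    1  a$abaaaba  a
    2  aa$abaaab  b
    3  aaabaa$ab  b
    4  aabaa$aba  a
    5  abaa$abaa  a
    6  abaaabaa$  $
    7  baa$abaaa  a
    8  baaabaa$a  a

aabbaa$aa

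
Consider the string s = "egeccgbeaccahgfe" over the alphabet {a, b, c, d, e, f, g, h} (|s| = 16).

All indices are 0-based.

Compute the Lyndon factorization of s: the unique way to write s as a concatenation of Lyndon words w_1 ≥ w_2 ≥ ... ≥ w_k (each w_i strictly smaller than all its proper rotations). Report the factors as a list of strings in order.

["eg", "e", "ccg", "be", "accahgfe"]

emit factor 1: 'eg' (i=0, period=2)
emit factor 2: 'e' (i=2, period=1)
emit factor 3: 'ccg' (i=3, period=3)
emit factor 4: 'be' (i=6, period=2)
emit factor 5: 'accahgfe' (i=8, period=8)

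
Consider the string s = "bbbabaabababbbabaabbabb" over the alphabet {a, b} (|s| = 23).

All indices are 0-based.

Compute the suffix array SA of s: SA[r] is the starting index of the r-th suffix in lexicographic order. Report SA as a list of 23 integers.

sorted suffixes:
  #0 SA[0]=5  'aabababbbabaabbabb'
  #1 SA[1]=16  'aabbabb'
  #2 SA[2]=3  'abaabababbbabaabbabb'
  #3 SA[3]=14  'abaabbabb'
  #4 SA[4]=6  'abababbbabaabbabb'
  #5 SA[5]=8  'ababbbabaabbabb'
  #6 SA[6]=20  'abb'
  #7 SA[7]=17  'abbabb'
  #8 SA[8]=10  'abbbabaabbabb'
  #9 SA[9]=22  'b'
  #10 SA[10]=4  'baabababbbabaabbabb'
  #11 SA[11]=15  'baabbabb'
  #12 SA[12]=2  'babaabababbbabaabbabb'
  #13 SA[13]=13  'babaabbabb'
  #14 SA[14]=7  'bababbbabaabbabb'
  #15 SA[15]=19  'babb'
  #16 SA[16]=9  'babbbabaabbabb'
  #17 SA[17]=21  'bb'
  #18 SA[18]=1  'bbabaabababbbabaabbabb'
  #19 SA[19]=12  'bbabaabbabb'
  #20 SA[20]=18  'bbabb'
  #21 SA[21]=0  'bbbabaabababbbabaabbabb'
  #22 SA[22]=11  'bbbabaabbabb'

[5, 16, 3, 14, 6, 8, 20, 17, 10, 22, 4, 15, 2, 13, 7, 19, 9, 21, 1, 12, 18, 0, 11]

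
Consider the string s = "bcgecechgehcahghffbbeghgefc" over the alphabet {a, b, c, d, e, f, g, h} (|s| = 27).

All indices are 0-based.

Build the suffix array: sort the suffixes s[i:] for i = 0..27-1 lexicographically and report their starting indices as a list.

[12, 18, 0, 19, 26, 11, 4, 1, 6, 3, 5, 24, 20, 9, 17, 25, 16, 2, 23, 8, 14, 21, 10, 15, 22, 7, 13]

sorted suffixes:
  #0 SA[0]=12  'ahghffbbeghgefc'
  #1 SA[1]=18  'bbeghgefc'
  #2 SA[2]=0  'bcgecechgehcahghffbbeghgefc'
  #3 SA[3]=19  'beghgefc'
  #4 SA[4]=26  'c'
  #5 SA[5]=11  'cahghffbbeghgefc'
  #6 SA[6]=4  'cechgehcahghffbbeghgefc'
  #7 SA[7]=1  'cgecechgehcahghffbbeghgefc'
  #8 SA[8]=6  'chgehcahghffbbeghgefc'
  #9 SA[9]=3  'ecechgehcahghffbbeghgefc'
  #10 SA[10]=5  'echgehcahghffbbeghgefc'
  #11 SA[11]=24  'efc'
  #12 SA[12]=20  'eghgefc'
  #13 SA[13]=9  'ehcahghffbbeghgefc'
  #14 SA[14]=17  'fbbeghgefc'
  #15 SA[15]=25  'fc'
  #16 SA[16]=16  'ffbbeghgefc'
  #17 SA[17]=2  'gecechgehcahghffbbeghgefc'
  #18 SA[18]=23  'gefc'
  #19 SA[19]=8  'gehcahghffbbeghgefc'
  #20 SA[20]=14  'ghffbbeghgefc'
  #21 SA[21]=21  'ghgefc'
  #22 SA[22]=10  'hcahghffbbeghgefc'
  #23 SA[23]=15  'hffbbeghgefc'
  #24 SA[24]=22  'hgefc'
  #25 SA[25]=7  'hgehcahghffbbeghgefc'
  #26 SA[26]=13  'hghffbbeghgefc'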